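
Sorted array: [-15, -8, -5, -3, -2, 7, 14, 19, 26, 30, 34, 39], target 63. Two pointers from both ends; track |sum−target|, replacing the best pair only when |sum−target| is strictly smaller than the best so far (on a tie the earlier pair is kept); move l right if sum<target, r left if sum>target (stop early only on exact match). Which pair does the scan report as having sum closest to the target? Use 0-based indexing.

[0,11] -15+39=24 d=39 * → l++
[1,11] -8+39=31 d=32 * → l++
[2,11] -5+39=34 d=29 * → l++
[3,11] -3+39=36 d=27 * → l++
[4,11] -2+39=37 d=26 * → l++
[5,11] 7+39=46 d=17 * → l++
[6,11] 14+39=53 d=10 * → l++
[7,11] 19+39=58 d=5 * → l++
[8,11] 26+39=65 d=2 * → r--
[8,10] 26+34=60 d=3 → l++
[9,10] 30+34=64 d=1 * → r--

pair (30, 34) with sum 64 (|Δ|=1)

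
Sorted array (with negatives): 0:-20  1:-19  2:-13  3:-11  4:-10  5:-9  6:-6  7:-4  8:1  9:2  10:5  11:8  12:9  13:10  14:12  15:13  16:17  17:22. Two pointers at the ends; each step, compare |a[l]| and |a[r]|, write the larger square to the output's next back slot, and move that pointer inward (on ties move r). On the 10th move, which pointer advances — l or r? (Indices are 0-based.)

[0,17] |-20|<=|22| out[17]=484 → r--
[0,16] |-20|>|17| out[16]=400 → l++
[1,16] |-19|>|17| out[15]=361 → l++
[2,16] |-13|<=|17| out[14]=289 → r--
[2,15] |-13|<=|13| out[13]=169 → r--
[2,14] |-13|>|12| out[12]=169 → l++
[3,14] |-11|<=|12| out[11]=144 → r--
[3,13] |-11|>|10| out[10]=121 → l++
[4,13] |-10|<=|10| out[9]=100 → r--
[4,12] |-10|>|9| out[8]=100 → l++

l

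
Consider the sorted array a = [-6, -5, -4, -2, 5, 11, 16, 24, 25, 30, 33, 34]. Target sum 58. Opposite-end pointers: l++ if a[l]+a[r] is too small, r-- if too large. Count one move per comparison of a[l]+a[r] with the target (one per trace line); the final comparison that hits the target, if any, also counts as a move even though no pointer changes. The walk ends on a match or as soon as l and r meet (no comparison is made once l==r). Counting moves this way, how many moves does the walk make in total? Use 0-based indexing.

8 moves

[0,11] -6+34=28 <58 → l++
[1,11] -5+34=29 <58 → l++
[2,11] -4+34=30 <58 → l++
[3,11] -2+34=32 <58 → l++
[4,11] 5+34=39 <58 → l++
[5,11] 11+34=45 <58 → l++
[6,11] 16+34=50 <58 → l++
[7,11] 24+34=58 → found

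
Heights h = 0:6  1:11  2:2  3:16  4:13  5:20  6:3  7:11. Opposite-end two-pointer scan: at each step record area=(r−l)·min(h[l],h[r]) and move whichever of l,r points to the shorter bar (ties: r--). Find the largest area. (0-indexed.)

max area = 66

l=0 r=7: min(6,11)*7=42 best=42 *, l++
l=1 r=7: min(11,11)*6=66 best=66 *, r--
l=1 r=6: min(11,3)*5=15 best=66, r--
l=1 r=5: min(11,20)*4=44 best=66, l++
l=2 r=5: min(2,20)*3=6 best=66, l++
l=3 r=5: min(16,20)*2=32 best=66, l++
l=4 r=5: min(13,20)*1=13 best=66, l++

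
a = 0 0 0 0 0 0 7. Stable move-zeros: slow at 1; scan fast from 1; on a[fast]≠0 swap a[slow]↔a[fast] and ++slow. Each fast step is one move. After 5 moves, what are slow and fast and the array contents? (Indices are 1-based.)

slow=1, fast=6, a=[0, 0, 0, 0, 0, 0, 7]

(s=1,f=1) a[fast]=0 → fast++
(s=1,f=2) a[fast]=0 → fast++
(s=1,f=3) a[fast]=0 → fast++
(s=1,f=4) a[fast]=0 → fast++
(s=1,f=5) a[fast]=0 → fast++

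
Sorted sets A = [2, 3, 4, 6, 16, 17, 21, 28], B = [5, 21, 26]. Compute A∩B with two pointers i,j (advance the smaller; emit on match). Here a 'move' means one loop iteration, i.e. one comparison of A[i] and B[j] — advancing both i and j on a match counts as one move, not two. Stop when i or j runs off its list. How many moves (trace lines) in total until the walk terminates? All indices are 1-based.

[i=1,j=1] 2<5 → i++
[i=2,j=1] 3<5 → i++
[i=3,j=1] 4<5 → i++
[i=4,j=1] 6>5 → j++
[i=4,j=2] 6<21 → i++
[i=5,j=2] 16<21 → i++
[i=6,j=2] 17<21 → i++
[i=7,j=2] 21==21 emit → i++,j++
[i=8,j=3] 28>26 → j++

9 moves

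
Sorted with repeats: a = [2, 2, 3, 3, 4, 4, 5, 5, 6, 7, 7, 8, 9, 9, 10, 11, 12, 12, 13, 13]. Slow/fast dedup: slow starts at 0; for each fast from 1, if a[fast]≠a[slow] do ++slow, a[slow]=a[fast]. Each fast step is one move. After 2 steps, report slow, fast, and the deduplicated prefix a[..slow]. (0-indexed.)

slow=1, fast=3, prefix=[2, 3]

slow=0 fast=1: a[fast]=2=a[slow] dup, fast++
slow=0 fast=2: a[fast]=3≠a[slow]=2 write a[1]=3, slow++,fast++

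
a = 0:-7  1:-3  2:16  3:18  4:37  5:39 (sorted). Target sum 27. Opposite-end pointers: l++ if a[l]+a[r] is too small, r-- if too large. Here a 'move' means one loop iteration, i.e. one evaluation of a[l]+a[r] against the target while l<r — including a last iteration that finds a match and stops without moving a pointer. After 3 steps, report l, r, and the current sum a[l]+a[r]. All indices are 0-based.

[0,5] -7+39=32 >27 → r--
[0,4] -7+37=30 >27 → r--
[0,3] -7+18=11 <27 → l++

l=1, r=3, sum=15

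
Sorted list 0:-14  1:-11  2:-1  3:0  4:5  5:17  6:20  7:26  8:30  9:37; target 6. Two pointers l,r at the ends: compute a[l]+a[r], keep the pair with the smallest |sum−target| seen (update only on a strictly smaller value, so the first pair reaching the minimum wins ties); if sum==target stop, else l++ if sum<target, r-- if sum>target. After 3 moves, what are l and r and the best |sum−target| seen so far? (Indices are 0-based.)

l=0, r=6, best |Δ|=6

[0,9] -14+37=23 d=17 * → r--
[0,8] -14+30=16 d=10 * → r--
[0,7] -14+26=12 d=6 * → r--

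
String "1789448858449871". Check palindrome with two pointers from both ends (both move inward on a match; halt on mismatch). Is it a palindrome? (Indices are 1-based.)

[1,16] '1'=='1' → l++,r--
[2,15] '7'=='7' → l++,r--
[3,14] '8'=='8' → l++,r--
[4,13] '9'=='9' → l++,r--
[5,12] '4'=='4' → l++,r--
[6,11] '4'=='4' → l++,r--
[7,10] '8'=='8' → l++,r--
[8,9] '8'!='5' → stop

not a palindrome (mismatch at 8,9)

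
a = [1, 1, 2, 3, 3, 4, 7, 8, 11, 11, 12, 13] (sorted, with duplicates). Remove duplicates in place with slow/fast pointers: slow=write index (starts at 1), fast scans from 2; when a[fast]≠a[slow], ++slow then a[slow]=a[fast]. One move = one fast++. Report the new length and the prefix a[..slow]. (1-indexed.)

(s=1,f=2) a[fast]=1=a[slow] dup → fast++
(s=1,f=3) a[fast]=2≠a[slow]=1 write a[2]=2 → slow++,fast++
(s=2,f=4) a[fast]=3≠a[slow]=2 write a[3]=3 → slow++,fast++
(s=3,f=5) a[fast]=3=a[slow] dup → fast++
(s=3,f=6) a[fast]=4≠a[slow]=3 write a[4]=4 → slow++,fast++
(s=4,f=7) a[fast]=7≠a[slow]=4 write a[5]=7 → slow++,fast++
(s=5,f=8) a[fast]=8≠a[slow]=7 write a[6]=8 → slow++,fast++
(s=6,f=9) a[fast]=11≠a[slow]=8 write a[7]=11 → slow++,fast++
(s=7,f=10) a[fast]=11=a[slow] dup → fast++
(s=7,f=11) a[fast]=12≠a[slow]=11 write a[8]=12 → slow++,fast++
(s=8,f=12) a[fast]=13≠a[slow]=12 write a[9]=13 → slow++,fast++

length 9; prefix = [1, 2, 3, 4, 7, 8, 11, 12, 13]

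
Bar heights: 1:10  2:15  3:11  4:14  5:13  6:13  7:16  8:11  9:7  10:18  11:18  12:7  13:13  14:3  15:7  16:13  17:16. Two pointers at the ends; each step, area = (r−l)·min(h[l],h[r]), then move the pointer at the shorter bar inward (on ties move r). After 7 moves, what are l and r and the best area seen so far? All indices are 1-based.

l=7, r=16, best area=225

[1,17] min(10,16)*16=160 best=160 * → l++
[2,17] min(15,16)*15=225 best=225 * → l++
[3,17] min(11,16)*14=154 best=225 → l++
[4,17] min(14,16)*13=182 best=225 → l++
[5,17] min(13,16)*12=156 best=225 → l++
[6,17] min(13,16)*11=143 best=225 → l++
[7,17] min(16,16)*10=160 best=225 → r--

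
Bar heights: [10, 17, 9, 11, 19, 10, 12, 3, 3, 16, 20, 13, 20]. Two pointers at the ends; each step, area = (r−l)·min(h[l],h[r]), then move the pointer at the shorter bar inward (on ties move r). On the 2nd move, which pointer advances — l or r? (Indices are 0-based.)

[0,12] min(10,20)*12=120 best=120 * → l++
[1,12] min(17,20)*11=187 best=187 * → l++

l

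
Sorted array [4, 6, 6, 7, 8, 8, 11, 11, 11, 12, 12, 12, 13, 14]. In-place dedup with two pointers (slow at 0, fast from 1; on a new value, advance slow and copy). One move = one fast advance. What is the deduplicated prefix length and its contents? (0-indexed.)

length 8; prefix = [4, 6, 7, 8, 11, 12, 13, 14]

slow=0 fast=1: a[fast]=6≠a[slow]=4 write a[1]=6, slow++,fast++
slow=1 fast=2: a[fast]=6=a[slow] dup, fast++
slow=1 fast=3: a[fast]=7≠a[slow]=6 write a[2]=7, slow++,fast++
slow=2 fast=4: a[fast]=8≠a[slow]=7 write a[3]=8, slow++,fast++
slow=3 fast=5: a[fast]=8=a[slow] dup, fast++
slow=3 fast=6: a[fast]=11≠a[slow]=8 write a[4]=11, slow++,fast++
slow=4 fast=7: a[fast]=11=a[slow] dup, fast++
slow=4 fast=8: a[fast]=11=a[slow] dup, fast++
slow=4 fast=9: a[fast]=12≠a[slow]=11 write a[5]=12, slow++,fast++
slow=5 fast=10: a[fast]=12=a[slow] dup, fast++
slow=5 fast=11: a[fast]=12=a[slow] dup, fast++
slow=5 fast=12: a[fast]=13≠a[slow]=12 write a[6]=13, slow++,fast++
slow=6 fast=13: a[fast]=14≠a[slow]=13 write a[7]=14, slow++,fast++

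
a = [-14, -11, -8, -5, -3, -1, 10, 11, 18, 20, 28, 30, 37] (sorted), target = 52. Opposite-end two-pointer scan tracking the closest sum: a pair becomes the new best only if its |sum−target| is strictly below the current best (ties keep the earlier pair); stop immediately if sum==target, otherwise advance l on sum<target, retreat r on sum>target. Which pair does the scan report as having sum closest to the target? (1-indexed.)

pair (20, 30) with sum 50 (|Δ|=2)

[1,13] -14+37=23 d=29 * → l++
[2,13] -11+37=26 d=26 * → l++
[3,13] -8+37=29 d=23 * → l++
[4,13] -5+37=32 d=20 * → l++
[5,13] -3+37=34 d=18 * → l++
[6,13] -1+37=36 d=16 * → l++
[7,13] 10+37=47 d=5 * → l++
[8,13] 11+37=48 d=4 * → l++
[9,13] 18+37=55 d=3 * → r--
[9,12] 18+30=48 d=4 → l++
[10,12] 20+30=50 d=2 * → l++
[11,12] 28+30=58 d=6 → r--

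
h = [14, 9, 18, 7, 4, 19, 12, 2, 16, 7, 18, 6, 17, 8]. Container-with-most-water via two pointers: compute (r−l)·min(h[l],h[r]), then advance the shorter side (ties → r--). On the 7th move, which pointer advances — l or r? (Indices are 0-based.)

[0,13] min(14,8)*13=104 best=104 * → r--
[0,12] min(14,17)*12=168 best=168 * → l++
[1,12] min(9,17)*11=99 best=168 → l++
[2,12] min(18,17)*10=170 best=170 * → r--
[2,11] min(18,6)*9=54 best=170 → r--
[2,10] min(18,18)*8=144 best=170 → r--
[2,9] min(18,7)*7=49 best=170 → r--

r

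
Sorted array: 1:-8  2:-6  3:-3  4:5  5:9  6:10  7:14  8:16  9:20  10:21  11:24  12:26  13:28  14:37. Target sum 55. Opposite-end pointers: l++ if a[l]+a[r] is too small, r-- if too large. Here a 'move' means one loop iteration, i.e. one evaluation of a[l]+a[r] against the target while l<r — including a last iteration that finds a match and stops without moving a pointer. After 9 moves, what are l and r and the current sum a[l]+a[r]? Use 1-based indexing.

l=1 r=14: -8+37=29 <55, l++
l=2 r=14: -6+37=31 <55, l++
l=3 r=14: -3+37=34 <55, l++
l=4 r=14: 5+37=42 <55, l++
l=5 r=14: 9+37=46 <55, l++
l=6 r=14: 10+37=47 <55, l++
l=7 r=14: 14+37=51 <55, l++
l=8 r=14: 16+37=53 <55, l++
l=9 r=14: 20+37=57 >55, r--

l=9, r=13, sum=48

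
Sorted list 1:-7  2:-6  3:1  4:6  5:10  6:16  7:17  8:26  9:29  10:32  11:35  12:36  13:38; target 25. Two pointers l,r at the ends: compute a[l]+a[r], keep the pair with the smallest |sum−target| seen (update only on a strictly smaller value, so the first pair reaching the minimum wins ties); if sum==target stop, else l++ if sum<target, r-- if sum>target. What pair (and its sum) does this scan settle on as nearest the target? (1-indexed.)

pair (-7, 32) with sum 25 (|Δ|=0)

l=1 r=13: -7+38=31 d=6 *, r--
l=1 r=12: -7+36=29 d=4 *, r--
l=1 r=11: -7+35=28 d=3 *, r--
l=1 r=10: -7+32=25 d=0 *, stop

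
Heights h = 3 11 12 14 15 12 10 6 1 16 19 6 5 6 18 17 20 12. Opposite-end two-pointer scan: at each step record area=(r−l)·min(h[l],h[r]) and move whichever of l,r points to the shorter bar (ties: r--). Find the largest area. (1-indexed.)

max area = 182

l=1 r=18: min(3,12)*17=51 best=51 *, l++
l=2 r=18: min(11,12)*16=176 best=176 *, l++
l=3 r=18: min(12,12)*15=180 best=180 *, r--
l=3 r=17: min(12,20)*14=168 best=180, l++
l=4 r=17: min(14,20)*13=182 best=182 *, l++
l=5 r=17: min(15,20)*12=180 best=182, l++
l=6 r=17: min(12,20)*11=132 best=182, l++
l=7 r=17: min(10,20)*10=100 best=182, l++
l=8 r=17: min(6,20)*9=54 best=182, l++
l=9 r=17: min(1,20)*8=8 best=182, l++
l=10 r=17: min(16,20)*7=112 best=182, l++
l=11 r=17: min(19,20)*6=114 best=182, l++
l=12 r=17: min(6,20)*5=30 best=182, l++
l=13 r=17: min(5,20)*4=20 best=182, l++
l=14 r=17: min(6,20)*3=18 best=182, l++
l=15 r=17: min(18,20)*2=36 best=182, l++
l=16 r=17: min(17,20)*1=17 best=182, l++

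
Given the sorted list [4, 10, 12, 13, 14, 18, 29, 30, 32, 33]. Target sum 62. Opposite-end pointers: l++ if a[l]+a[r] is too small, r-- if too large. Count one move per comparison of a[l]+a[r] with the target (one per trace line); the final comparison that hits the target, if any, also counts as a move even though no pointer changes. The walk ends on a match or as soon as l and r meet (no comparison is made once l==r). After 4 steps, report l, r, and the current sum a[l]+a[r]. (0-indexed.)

l=4, r=9, sum=47

[0,9] 4+33=37 <62 → l++
[1,9] 10+33=43 <62 → l++
[2,9] 12+33=45 <62 → l++
[3,9] 13+33=46 <62 → l++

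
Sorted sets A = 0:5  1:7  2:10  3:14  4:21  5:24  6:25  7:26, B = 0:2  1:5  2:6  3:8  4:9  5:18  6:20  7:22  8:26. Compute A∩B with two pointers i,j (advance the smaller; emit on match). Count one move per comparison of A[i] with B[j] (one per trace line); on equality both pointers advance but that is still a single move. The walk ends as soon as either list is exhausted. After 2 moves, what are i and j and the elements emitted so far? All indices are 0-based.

i=0 j=0: 5>2, j++
i=0 j=1: 5==5 emit, i++,j++

i=1, j=2, emitted=[5]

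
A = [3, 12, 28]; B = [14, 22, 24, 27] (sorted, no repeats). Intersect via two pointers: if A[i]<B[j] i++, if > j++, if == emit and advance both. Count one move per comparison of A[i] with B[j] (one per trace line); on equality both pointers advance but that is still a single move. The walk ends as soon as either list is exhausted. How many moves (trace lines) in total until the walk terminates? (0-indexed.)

6 moves

[i=0,j=0] 3<14 → i++
[i=1,j=0] 12<14 → i++
[i=2,j=0] 28>14 → j++
[i=2,j=1] 28>22 → j++
[i=2,j=2] 28>24 → j++
[i=2,j=3] 28>27 → j++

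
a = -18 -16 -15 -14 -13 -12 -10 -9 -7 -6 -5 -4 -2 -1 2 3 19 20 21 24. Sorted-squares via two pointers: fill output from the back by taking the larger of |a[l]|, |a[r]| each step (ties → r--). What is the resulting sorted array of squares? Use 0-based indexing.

[1, 4, 4, 9, 16, 25, 36, 49, 81, 100, 144, 169, 196, 225, 256, 324, 361, 400, 441, 576]

l=0 r=19: |-18|<=|24| out[19]=576, r--
l=0 r=18: |-18|<=|21| out[18]=441, r--
l=0 r=17: |-18|<=|20| out[17]=400, r--
l=0 r=16: |-18|<=|19| out[16]=361, r--
l=0 r=15: |-18|>|3| out[15]=324, l++
l=1 r=15: |-16|>|3| out[14]=256, l++
l=2 r=15: |-15|>|3| out[13]=225, l++
l=3 r=15: |-14|>|3| out[12]=196, l++
l=4 r=15: |-13|>|3| out[11]=169, l++
l=5 r=15: |-12|>|3| out[10]=144, l++
l=6 r=15: |-10|>|3| out[9]=100, l++
l=7 r=15: |-9|>|3| out[8]=81, l++
l=8 r=15: |-7|>|3| out[7]=49, l++
l=9 r=15: |-6|>|3| out[6]=36, l++
l=10 r=15: |-5|>|3| out[5]=25, l++
l=11 r=15: |-4|>|3| out[4]=16, l++
l=12 r=15: |-2|<=|3| out[3]=9, r--
l=12 r=14: |-2|<=|2| out[2]=4, r--
l=12 r=13: |-2|>|-1| out[1]=4, l++
l=13 r=13: |-1|<=|-1| out[0]=1, r--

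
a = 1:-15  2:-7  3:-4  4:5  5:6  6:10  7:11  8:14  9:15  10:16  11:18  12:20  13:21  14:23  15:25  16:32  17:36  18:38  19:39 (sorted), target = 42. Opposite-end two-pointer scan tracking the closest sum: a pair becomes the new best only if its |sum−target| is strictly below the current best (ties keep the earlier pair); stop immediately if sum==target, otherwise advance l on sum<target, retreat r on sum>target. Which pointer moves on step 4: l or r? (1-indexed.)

r

l=1 r=19: -15+39=24 d=18 *, l++
l=2 r=19: -7+39=32 d=10 *, l++
l=3 r=19: -4+39=35 d=7 *, l++
l=4 r=19: 5+39=44 d=2 *, r--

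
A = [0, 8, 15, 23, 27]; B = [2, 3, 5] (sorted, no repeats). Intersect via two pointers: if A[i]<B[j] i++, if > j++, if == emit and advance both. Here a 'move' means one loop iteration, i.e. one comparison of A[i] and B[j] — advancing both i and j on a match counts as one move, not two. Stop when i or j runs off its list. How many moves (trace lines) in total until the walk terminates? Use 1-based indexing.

4 moves

i=1 j=1: 0<2, i++
i=2 j=1: 8>2, j++
i=2 j=2: 8>3, j++
i=2 j=3: 8>5, j++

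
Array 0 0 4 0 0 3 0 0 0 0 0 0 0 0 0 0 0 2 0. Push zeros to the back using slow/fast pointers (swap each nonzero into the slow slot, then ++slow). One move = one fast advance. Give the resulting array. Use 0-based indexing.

(s=0,f=0) a[fast]=0 → fast++
(s=0,f=1) a[fast]=0 → fast++
(s=0,f=2) a[fast]=4≠0 swap→a[0]=4 → slow++,fast++
(s=1,f=3) a[fast]=0 → fast++
(s=1,f=4) a[fast]=0 → fast++
(s=1,f=5) a[fast]=3≠0 swap→a[1]=3 → slow++,fast++
(s=2,f=6) a[fast]=0 → fast++
(s=2,f=7) a[fast]=0 → fast++
(s=2,f=8) a[fast]=0 → fast++
(s=2,f=9) a[fast]=0 → fast++
(s=2,f=10) a[fast]=0 → fast++
(s=2,f=11) a[fast]=0 → fast++
(s=2,f=12) a[fast]=0 → fast++
(s=2,f=13) a[fast]=0 → fast++
(s=2,f=14) a[fast]=0 → fast++
(s=2,f=15) a[fast]=0 → fast++
(s=2,f=16) a[fast]=0 → fast++
(s=2,f=17) a[fast]=2≠0 swap→a[2]=2 → slow++,fast++
(s=3,f=18) a[fast]=0 → fast++

[4, 3, 2, 0, 0, 0, 0, 0, 0, 0, 0, 0, 0, 0, 0, 0, 0, 0, 0]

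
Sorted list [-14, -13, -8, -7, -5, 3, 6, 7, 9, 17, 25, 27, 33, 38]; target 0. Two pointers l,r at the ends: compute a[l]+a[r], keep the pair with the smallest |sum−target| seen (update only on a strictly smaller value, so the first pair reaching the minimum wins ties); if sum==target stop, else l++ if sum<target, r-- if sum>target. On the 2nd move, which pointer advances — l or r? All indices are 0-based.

r

l=0 r=13: -14+38=24 d=24 *, r--
l=0 r=12: -14+33=19 d=19 *, r--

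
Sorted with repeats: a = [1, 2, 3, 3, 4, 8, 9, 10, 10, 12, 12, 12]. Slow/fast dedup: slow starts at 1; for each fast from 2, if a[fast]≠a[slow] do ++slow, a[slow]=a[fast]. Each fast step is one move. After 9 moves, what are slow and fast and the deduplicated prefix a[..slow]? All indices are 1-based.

slow=8, fast=11, prefix=[1, 2, 3, 4, 8, 9, 10, 12]

(s=1,f=2) a[fast]=2≠a[slow]=1 write a[2]=2 → slow++,fast++
(s=2,f=3) a[fast]=3≠a[slow]=2 write a[3]=3 → slow++,fast++
(s=3,f=4) a[fast]=3=a[slow] dup → fast++
(s=3,f=5) a[fast]=4≠a[slow]=3 write a[4]=4 → slow++,fast++
(s=4,f=6) a[fast]=8≠a[slow]=4 write a[5]=8 → slow++,fast++
(s=5,f=7) a[fast]=9≠a[slow]=8 write a[6]=9 → slow++,fast++
(s=6,f=8) a[fast]=10≠a[slow]=9 write a[7]=10 → slow++,fast++
(s=7,f=9) a[fast]=10=a[slow] dup → fast++
(s=7,f=10) a[fast]=12≠a[slow]=10 write a[8]=12 → slow++,fast++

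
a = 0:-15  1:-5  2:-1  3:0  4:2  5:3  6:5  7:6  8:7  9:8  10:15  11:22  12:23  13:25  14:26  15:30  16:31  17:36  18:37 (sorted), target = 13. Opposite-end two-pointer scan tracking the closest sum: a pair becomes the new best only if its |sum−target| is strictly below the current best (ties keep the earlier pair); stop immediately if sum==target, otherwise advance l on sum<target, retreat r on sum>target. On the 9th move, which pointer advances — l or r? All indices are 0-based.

r

[0,18] -15+37=22 d=9 * → r--
[0,17] -15+36=21 d=8 * → r--
[0,16] -15+31=16 d=3 * → r--
[0,15] -15+30=15 d=2 * → r--
[0,14] -15+26=11 d=2 → l++
[1,14] -5+26=21 d=8 → r--
[1,13] -5+25=20 d=7 → r--
[1,12] -5+23=18 d=5 → r--
[1,11] -5+22=17 d=4 → r--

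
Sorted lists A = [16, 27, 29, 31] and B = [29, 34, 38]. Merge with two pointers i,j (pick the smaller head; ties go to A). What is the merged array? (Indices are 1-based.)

[16, 27, 29, 29, 31, 34, 38]

i=1 j=1: A[i]=16<=B[j]=29 take 16, i++
i=2 j=1: A[i]=27<=B[j]=29 take 27, i++
i=3 j=1: A[i]=29<=B[j]=29 take 29, i++
i=4 j=1: A[i]=31>B[j]=29 take 29, j++
i=4 j=2: A[i]=31<=B[j]=34 take 31, i++
i=5 j=2: A done, take B[j]=34, j++
i=5 j=3: A done, take B[j]=38, j++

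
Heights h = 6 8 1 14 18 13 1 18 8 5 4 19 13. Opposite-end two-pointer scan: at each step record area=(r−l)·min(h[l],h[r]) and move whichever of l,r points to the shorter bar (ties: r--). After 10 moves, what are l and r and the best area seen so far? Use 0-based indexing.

l=9, r=11, best area=126

[0,12] min(6,13)*12=72 best=72 * → l++
[1,12] min(8,13)*11=88 best=88 * → l++
[2,12] min(1,13)*10=10 best=88 → l++
[3,12] min(14,13)*9=117 best=117 * → r--
[3,11] min(14,19)*8=112 best=117 → l++
[4,11] min(18,19)*7=126 best=126 * → l++
[5,11] min(13,19)*6=78 best=126 → l++
[6,11] min(1,19)*5=5 best=126 → l++
[7,11] min(18,19)*4=72 best=126 → l++
[8,11] min(8,19)*3=24 best=126 → l++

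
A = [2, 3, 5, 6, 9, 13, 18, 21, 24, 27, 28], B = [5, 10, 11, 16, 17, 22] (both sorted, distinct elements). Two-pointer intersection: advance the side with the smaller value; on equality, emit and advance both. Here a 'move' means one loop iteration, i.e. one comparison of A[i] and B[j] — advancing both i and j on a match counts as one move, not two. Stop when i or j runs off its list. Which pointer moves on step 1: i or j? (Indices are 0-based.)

i=0 j=0: 2<5, i++

i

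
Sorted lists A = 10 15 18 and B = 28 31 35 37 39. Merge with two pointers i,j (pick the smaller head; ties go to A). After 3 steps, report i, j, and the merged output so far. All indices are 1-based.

i=4, j=1, merged so far=[10, 15, 18]

[i=1,j=1] A[i]=10<=B[j]=28 take 10 → i++
[i=2,j=1] A[i]=15<=B[j]=28 take 15 → i++
[i=3,j=1] A[i]=18<=B[j]=28 take 18 → i++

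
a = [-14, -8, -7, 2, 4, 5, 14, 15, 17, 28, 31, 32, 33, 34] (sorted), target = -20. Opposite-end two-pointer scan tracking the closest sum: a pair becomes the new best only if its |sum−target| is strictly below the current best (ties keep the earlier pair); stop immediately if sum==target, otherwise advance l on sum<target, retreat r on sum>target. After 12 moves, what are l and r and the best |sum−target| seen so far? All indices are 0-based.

l=0 r=13: -14+34=20 d=40 *, r--
l=0 r=12: -14+33=19 d=39 *, r--
l=0 r=11: -14+32=18 d=38 *, r--
l=0 r=10: -14+31=17 d=37 *, r--
l=0 r=9: -14+28=14 d=34 *, r--
l=0 r=8: -14+17=3 d=23 *, r--
l=0 r=7: -14+15=1 d=21 *, r--
l=0 r=6: -14+14=0 d=20 *, r--
l=0 r=5: -14+5=-9 d=11 *, r--
l=0 r=4: -14+4=-10 d=10 *, r--
l=0 r=3: -14+2=-12 d=8 *, r--
l=0 r=2: -14+-7=-21 d=1 *, l++

l=1, r=2, best |Δ|=1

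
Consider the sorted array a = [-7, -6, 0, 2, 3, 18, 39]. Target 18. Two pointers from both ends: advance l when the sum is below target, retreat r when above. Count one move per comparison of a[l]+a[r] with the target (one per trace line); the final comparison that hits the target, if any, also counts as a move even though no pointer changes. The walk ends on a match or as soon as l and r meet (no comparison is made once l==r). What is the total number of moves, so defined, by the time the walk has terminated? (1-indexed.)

4 moves

[1,7] -7+39=32 >18 → r--
[1,6] -7+18=11 <18 → l++
[2,6] -6+18=12 <18 → l++
[3,6] 0+18=18 → found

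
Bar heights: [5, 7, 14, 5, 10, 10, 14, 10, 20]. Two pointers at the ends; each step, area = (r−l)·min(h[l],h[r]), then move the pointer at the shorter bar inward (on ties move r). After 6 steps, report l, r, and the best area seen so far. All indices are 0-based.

l=6, r=8, best area=84

l=0 r=8: min(5,20)*8=40 best=40 *, l++
l=1 r=8: min(7,20)*7=49 best=49 *, l++
l=2 r=8: min(14,20)*6=84 best=84 *, l++
l=3 r=8: min(5,20)*5=25 best=84, l++
l=4 r=8: min(10,20)*4=40 best=84, l++
l=5 r=8: min(10,20)*3=30 best=84, l++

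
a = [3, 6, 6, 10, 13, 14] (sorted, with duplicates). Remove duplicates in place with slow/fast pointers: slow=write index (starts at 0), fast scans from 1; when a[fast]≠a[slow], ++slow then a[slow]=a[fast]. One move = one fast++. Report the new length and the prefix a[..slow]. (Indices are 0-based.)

slow=0 fast=1: a[fast]=6≠a[slow]=3 write a[1]=6, slow++,fast++
slow=1 fast=2: a[fast]=6=a[slow] dup, fast++
slow=1 fast=3: a[fast]=10≠a[slow]=6 write a[2]=10, slow++,fast++
slow=2 fast=4: a[fast]=13≠a[slow]=10 write a[3]=13, slow++,fast++
slow=3 fast=5: a[fast]=14≠a[slow]=13 write a[4]=14, slow++,fast++

length 5; prefix = [3, 6, 10, 13, 14]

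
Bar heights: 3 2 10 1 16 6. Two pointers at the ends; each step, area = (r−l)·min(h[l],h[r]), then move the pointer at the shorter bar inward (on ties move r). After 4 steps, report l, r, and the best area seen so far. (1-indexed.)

l=4, r=5, best area=20

[1,6] min(3,6)*5=15 best=15 * → l++
[2,6] min(2,6)*4=8 best=15 → l++
[3,6] min(10,6)*3=18 best=18 * → r--
[3,5] min(10,16)*2=20 best=20 * → l++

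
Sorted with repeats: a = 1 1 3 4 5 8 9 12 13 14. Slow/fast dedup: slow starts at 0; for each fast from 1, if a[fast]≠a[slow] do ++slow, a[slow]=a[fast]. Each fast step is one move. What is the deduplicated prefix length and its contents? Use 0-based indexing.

(s=0,f=1) a[fast]=1=a[slow] dup → fast++
(s=0,f=2) a[fast]=3≠a[slow]=1 write a[1]=3 → slow++,fast++
(s=1,f=3) a[fast]=4≠a[slow]=3 write a[2]=4 → slow++,fast++
(s=2,f=4) a[fast]=5≠a[slow]=4 write a[3]=5 → slow++,fast++
(s=3,f=5) a[fast]=8≠a[slow]=5 write a[4]=8 → slow++,fast++
(s=4,f=6) a[fast]=9≠a[slow]=8 write a[5]=9 → slow++,fast++
(s=5,f=7) a[fast]=12≠a[slow]=9 write a[6]=12 → slow++,fast++
(s=6,f=8) a[fast]=13≠a[slow]=12 write a[7]=13 → slow++,fast++
(s=7,f=9) a[fast]=14≠a[slow]=13 write a[8]=14 → slow++,fast++

length 9; prefix = [1, 3, 4, 5, 8, 9, 12, 13, 14]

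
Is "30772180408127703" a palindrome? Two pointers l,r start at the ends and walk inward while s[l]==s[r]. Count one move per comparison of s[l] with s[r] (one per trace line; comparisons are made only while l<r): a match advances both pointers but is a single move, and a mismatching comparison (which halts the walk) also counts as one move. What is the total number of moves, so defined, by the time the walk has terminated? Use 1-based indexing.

8 moves

l=1 r=17: '3'=='3', l++,r--
l=2 r=16: '0'=='0', l++,r--
l=3 r=15: '7'=='7', l++,r--
l=4 r=14: '7'=='7', l++,r--
l=5 r=13: '2'=='2', l++,r--
l=6 r=12: '1'=='1', l++,r--
l=7 r=11: '8'=='8', l++,r--
l=8 r=10: '0'=='0', l++,r--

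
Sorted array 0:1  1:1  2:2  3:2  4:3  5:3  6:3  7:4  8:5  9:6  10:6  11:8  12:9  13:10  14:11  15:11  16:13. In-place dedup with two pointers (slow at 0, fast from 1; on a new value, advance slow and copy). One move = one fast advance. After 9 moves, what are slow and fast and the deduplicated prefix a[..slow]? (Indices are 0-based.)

slow=0 fast=1: a[fast]=1=a[slow] dup, fast++
slow=0 fast=2: a[fast]=2≠a[slow]=1 write a[1]=2, slow++,fast++
slow=1 fast=3: a[fast]=2=a[slow] dup, fast++
slow=1 fast=4: a[fast]=3≠a[slow]=2 write a[2]=3, slow++,fast++
slow=2 fast=5: a[fast]=3=a[slow] dup, fast++
slow=2 fast=6: a[fast]=3=a[slow] dup, fast++
slow=2 fast=7: a[fast]=4≠a[slow]=3 write a[3]=4, slow++,fast++
slow=3 fast=8: a[fast]=5≠a[slow]=4 write a[4]=5, slow++,fast++
slow=4 fast=9: a[fast]=6≠a[slow]=5 write a[5]=6, slow++,fast++

slow=5, fast=10, prefix=[1, 2, 3, 4, 5, 6]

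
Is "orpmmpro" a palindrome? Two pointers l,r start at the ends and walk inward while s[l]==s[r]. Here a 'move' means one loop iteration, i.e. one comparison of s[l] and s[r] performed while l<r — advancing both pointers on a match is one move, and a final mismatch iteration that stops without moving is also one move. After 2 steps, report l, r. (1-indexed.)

l=1 r=8: 'o'=='o', l++,r--
l=2 r=7: 'r'=='r', l++,r--

l=3, r=6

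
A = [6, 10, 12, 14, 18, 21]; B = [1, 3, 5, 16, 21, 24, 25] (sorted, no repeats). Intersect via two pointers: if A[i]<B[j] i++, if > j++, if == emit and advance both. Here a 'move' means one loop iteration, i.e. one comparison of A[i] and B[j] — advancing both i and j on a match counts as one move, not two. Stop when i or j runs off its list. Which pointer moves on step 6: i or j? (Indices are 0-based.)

[i=0,j=0] 6>1 → j++
[i=0,j=1] 6>3 → j++
[i=0,j=2] 6>5 → j++
[i=0,j=3] 6<16 → i++
[i=1,j=3] 10<16 → i++
[i=2,j=3] 12<16 → i++

i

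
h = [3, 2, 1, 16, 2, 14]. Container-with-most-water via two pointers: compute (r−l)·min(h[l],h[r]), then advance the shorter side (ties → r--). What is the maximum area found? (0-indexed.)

max area = 28

[0,5] min(3,14)*5=15 best=15 * → l++
[1,5] min(2,14)*4=8 best=15 → l++
[2,5] min(1,14)*3=3 best=15 → l++
[3,5] min(16,14)*2=28 best=28 * → r--
[3,4] min(16,2)*1=2 best=28 → r--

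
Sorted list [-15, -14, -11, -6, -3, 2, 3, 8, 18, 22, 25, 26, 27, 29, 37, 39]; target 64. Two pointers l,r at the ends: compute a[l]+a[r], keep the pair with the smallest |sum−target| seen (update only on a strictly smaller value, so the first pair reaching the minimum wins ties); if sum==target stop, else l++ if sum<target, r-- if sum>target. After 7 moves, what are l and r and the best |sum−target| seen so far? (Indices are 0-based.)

l=0 r=15: -15+39=24 d=40 *, l++
l=1 r=15: -14+39=25 d=39 *, l++
l=2 r=15: -11+39=28 d=36 *, l++
l=3 r=15: -6+39=33 d=31 *, l++
l=4 r=15: -3+39=36 d=28 *, l++
l=5 r=15: 2+39=41 d=23 *, l++
l=6 r=15: 3+39=42 d=22 *, l++

l=7, r=15, best |Δ|=22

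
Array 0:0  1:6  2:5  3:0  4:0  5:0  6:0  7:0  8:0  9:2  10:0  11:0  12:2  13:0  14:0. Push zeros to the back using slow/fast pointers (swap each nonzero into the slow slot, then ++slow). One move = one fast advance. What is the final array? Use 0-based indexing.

slow=0 fast=0: a[fast]=0, fast++
slow=0 fast=1: a[fast]=6≠0 swap→a[0]=6, slow++,fast++
slow=1 fast=2: a[fast]=5≠0 swap→a[1]=5, slow++,fast++
slow=2 fast=3: a[fast]=0, fast++
slow=2 fast=4: a[fast]=0, fast++
slow=2 fast=5: a[fast]=0, fast++
slow=2 fast=6: a[fast]=0, fast++
slow=2 fast=7: a[fast]=0, fast++
slow=2 fast=8: a[fast]=0, fast++
slow=2 fast=9: a[fast]=2≠0 swap→a[2]=2, slow++,fast++
slow=3 fast=10: a[fast]=0, fast++
slow=3 fast=11: a[fast]=0, fast++
slow=3 fast=12: a[fast]=2≠0 swap→a[3]=2, slow++,fast++
slow=4 fast=13: a[fast]=0, fast++
slow=4 fast=14: a[fast]=0, fast++

[6, 5, 2, 2, 0, 0, 0, 0, 0, 0, 0, 0, 0, 0, 0]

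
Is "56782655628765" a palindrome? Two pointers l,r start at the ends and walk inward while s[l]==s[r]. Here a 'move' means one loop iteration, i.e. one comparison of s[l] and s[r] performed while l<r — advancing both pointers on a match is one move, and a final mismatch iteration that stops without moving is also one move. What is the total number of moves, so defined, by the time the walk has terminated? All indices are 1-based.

7 moves

[1,14] '5'=='5' → l++,r--
[2,13] '6'=='6' → l++,r--
[3,12] '7'=='7' → l++,r--
[4,11] '8'=='8' → l++,r--
[5,10] '2'=='2' → l++,r--
[6,9] '6'=='6' → l++,r--
[7,8] '5'=='5' → l++,r--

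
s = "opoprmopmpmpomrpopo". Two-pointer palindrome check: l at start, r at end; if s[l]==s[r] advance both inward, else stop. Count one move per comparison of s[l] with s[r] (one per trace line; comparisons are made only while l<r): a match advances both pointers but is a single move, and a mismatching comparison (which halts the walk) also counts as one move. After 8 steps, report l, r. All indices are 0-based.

l=8, r=10

l=0 r=18: 'o'=='o', l++,r--
l=1 r=17: 'p'=='p', l++,r--
l=2 r=16: 'o'=='o', l++,r--
l=3 r=15: 'p'=='p', l++,r--
l=4 r=14: 'r'=='r', l++,r--
l=5 r=13: 'm'=='m', l++,r--
l=6 r=12: 'o'=='o', l++,r--
l=7 r=11: 'p'=='p', l++,r--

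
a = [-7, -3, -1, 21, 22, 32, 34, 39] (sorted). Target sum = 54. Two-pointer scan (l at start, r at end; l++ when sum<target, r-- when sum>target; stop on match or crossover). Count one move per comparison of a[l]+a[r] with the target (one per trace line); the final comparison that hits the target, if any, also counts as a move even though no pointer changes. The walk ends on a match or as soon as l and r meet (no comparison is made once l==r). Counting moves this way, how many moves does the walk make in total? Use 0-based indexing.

[0,7] -7+39=32 <54 → l++
[1,7] -3+39=36 <54 → l++
[2,7] -1+39=38 <54 → l++
[3,7] 21+39=60 >54 → r--
[3,6] 21+34=55 >54 → r--
[3,5] 21+32=53 <54 → l++
[4,5] 22+32=54 → found

7 moves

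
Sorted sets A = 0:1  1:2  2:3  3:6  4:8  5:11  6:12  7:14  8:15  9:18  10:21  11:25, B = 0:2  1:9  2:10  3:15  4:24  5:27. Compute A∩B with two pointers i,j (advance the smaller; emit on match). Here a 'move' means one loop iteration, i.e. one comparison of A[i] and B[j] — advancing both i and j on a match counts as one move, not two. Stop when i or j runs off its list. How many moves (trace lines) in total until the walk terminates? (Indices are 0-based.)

15 moves

i=0 j=0: 1<2, i++
i=1 j=0: 2==2 emit, i++,j++
i=2 j=1: 3<9, i++
i=3 j=1: 6<9, i++
i=4 j=1: 8<9, i++
i=5 j=1: 11>9, j++
i=5 j=2: 11>10, j++
i=5 j=3: 11<15, i++
i=6 j=3: 12<15, i++
i=7 j=3: 14<15, i++
i=8 j=3: 15==15 emit, i++,j++
i=9 j=4: 18<24, i++
i=10 j=4: 21<24, i++
i=11 j=4: 25>24, j++
i=11 j=5: 25<27, i++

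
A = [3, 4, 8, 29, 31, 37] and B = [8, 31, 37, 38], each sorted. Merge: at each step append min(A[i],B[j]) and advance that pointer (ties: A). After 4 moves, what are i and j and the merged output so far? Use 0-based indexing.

i=0 j=0: A[i]=3<=B[j]=8 take 3, i++
i=1 j=0: A[i]=4<=B[j]=8 take 4, i++
i=2 j=0: A[i]=8<=B[j]=8 take 8, i++
i=3 j=0: A[i]=29>B[j]=8 take 8, j++

i=3, j=1, merged so far=[3, 4, 8, 8]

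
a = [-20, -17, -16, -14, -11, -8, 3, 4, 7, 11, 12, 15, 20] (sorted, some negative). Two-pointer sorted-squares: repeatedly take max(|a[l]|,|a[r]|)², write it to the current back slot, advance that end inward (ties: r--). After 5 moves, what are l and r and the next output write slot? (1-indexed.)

l=4, r=11, next write slot=8

l=1 r=13: |-20|<=|20| out[13]=400, r--
l=1 r=12: |-20|>|15| out[12]=400, l++
l=2 r=12: |-17|>|15| out[11]=289, l++
l=3 r=12: |-16|>|15| out[10]=256, l++
l=4 r=12: |-14|<=|15| out[9]=225, r--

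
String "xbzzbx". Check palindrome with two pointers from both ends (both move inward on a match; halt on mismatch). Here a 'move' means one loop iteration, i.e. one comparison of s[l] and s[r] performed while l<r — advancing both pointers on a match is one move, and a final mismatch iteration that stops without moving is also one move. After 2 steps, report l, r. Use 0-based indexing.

l=2, r=3

[0,5] 'x'=='x' → l++,r--
[1,4] 'b'=='b' → l++,r--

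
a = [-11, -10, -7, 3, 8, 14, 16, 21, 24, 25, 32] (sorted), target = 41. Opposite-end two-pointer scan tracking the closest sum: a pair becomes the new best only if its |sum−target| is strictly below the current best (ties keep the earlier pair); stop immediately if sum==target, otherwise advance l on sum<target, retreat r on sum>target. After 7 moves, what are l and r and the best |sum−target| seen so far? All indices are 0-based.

l=6, r=9, best |Δ|=1

[0,10] -11+32=21 d=20 * → l++
[1,10] -10+32=22 d=19 * → l++
[2,10] -7+32=25 d=16 * → l++
[3,10] 3+32=35 d=6 * → l++
[4,10] 8+32=40 d=1 * → l++
[5,10] 14+32=46 d=5 → r--
[5,9] 14+25=39 d=2 → l++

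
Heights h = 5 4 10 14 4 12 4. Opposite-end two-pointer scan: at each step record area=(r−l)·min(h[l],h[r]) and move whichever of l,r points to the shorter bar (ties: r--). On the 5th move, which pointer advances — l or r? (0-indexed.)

l=0 r=6: min(5,4)*6=24 best=24 *, r--
l=0 r=5: min(5,12)*5=25 best=25 *, l++
l=1 r=5: min(4,12)*4=16 best=25, l++
l=2 r=5: min(10,12)*3=30 best=30 *, l++
l=3 r=5: min(14,12)*2=24 best=30, r--

r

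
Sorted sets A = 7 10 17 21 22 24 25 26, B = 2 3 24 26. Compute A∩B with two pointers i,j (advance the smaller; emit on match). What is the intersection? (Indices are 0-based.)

[i=0,j=0] 7>2 → j++
[i=0,j=1] 7>3 → j++
[i=0,j=2] 7<24 → i++
[i=1,j=2] 10<24 → i++
[i=2,j=2] 17<24 → i++
[i=3,j=2] 21<24 → i++
[i=4,j=2] 22<24 → i++
[i=5,j=2] 24==24 emit → i++,j++
[i=6,j=3] 25<26 → i++
[i=7,j=3] 26==26 emit → i++,j++

intersection = [24, 26]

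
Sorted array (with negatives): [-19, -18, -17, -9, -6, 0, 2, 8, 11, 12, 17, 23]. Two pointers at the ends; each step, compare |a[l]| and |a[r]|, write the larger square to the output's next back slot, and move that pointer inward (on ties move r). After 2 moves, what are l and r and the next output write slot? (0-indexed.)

[0,11] |-19|<=|23| out[11]=529 → r--
[0,10] |-19|>|17| out[10]=361 → l++

l=1, r=10, next write slot=9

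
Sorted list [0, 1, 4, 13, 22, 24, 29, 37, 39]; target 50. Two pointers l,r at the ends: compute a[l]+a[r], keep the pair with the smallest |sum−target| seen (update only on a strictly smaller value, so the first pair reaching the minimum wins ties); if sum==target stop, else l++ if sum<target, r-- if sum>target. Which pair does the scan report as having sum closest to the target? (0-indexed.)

pair (13, 37) with sum 50 (|Δ|=0)

l=0 r=8: 0+39=39 d=11 *, l++
l=1 r=8: 1+39=40 d=10 *, l++
l=2 r=8: 4+39=43 d=7 *, l++
l=3 r=8: 13+39=52 d=2 *, r--
l=3 r=7: 13+37=50 d=0 *, stop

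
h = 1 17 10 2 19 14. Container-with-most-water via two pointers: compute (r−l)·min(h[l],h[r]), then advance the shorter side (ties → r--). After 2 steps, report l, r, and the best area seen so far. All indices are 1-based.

l=2, r=5, best area=56

[1,6] min(1,14)*5=5 best=5 * → l++
[2,6] min(17,14)*4=56 best=56 * → r--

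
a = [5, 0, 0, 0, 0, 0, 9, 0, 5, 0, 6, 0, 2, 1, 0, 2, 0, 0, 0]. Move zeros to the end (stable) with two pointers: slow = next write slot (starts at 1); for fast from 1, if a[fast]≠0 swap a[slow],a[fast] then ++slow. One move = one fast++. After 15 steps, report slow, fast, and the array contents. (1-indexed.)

slow=7, fast=16, a=[5, 9, 5, 6, 2, 1, 0, 0, 0, 0, 0, 0, 0, 0, 0, 2, 0, 0, 0]

slow=1 fast=1: a[fast]=5≠0 swap→a[1]=5, slow++,fast++
slow=2 fast=2: a[fast]=0, fast++
slow=2 fast=3: a[fast]=0, fast++
slow=2 fast=4: a[fast]=0, fast++
slow=2 fast=5: a[fast]=0, fast++
slow=2 fast=6: a[fast]=0, fast++
slow=2 fast=7: a[fast]=9≠0 swap→a[2]=9, slow++,fast++
slow=3 fast=8: a[fast]=0, fast++
slow=3 fast=9: a[fast]=5≠0 swap→a[3]=5, slow++,fast++
slow=4 fast=10: a[fast]=0, fast++
slow=4 fast=11: a[fast]=6≠0 swap→a[4]=6, slow++,fast++
slow=5 fast=12: a[fast]=0, fast++
slow=5 fast=13: a[fast]=2≠0 swap→a[5]=2, slow++,fast++
slow=6 fast=14: a[fast]=1≠0 swap→a[6]=1, slow++,fast++
slow=7 fast=15: a[fast]=0, fast++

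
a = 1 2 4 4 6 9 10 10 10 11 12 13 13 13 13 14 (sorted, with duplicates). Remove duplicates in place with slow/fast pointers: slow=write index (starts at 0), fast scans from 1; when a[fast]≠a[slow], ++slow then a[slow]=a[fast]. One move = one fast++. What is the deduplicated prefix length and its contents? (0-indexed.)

(s=0,f=1) a[fast]=2≠a[slow]=1 write a[1]=2 → slow++,fast++
(s=1,f=2) a[fast]=4≠a[slow]=2 write a[2]=4 → slow++,fast++
(s=2,f=3) a[fast]=4=a[slow] dup → fast++
(s=2,f=4) a[fast]=6≠a[slow]=4 write a[3]=6 → slow++,fast++
(s=3,f=5) a[fast]=9≠a[slow]=6 write a[4]=9 → slow++,fast++
(s=4,f=6) a[fast]=10≠a[slow]=9 write a[5]=10 → slow++,fast++
(s=5,f=7) a[fast]=10=a[slow] dup → fast++
(s=5,f=8) a[fast]=10=a[slow] dup → fast++
(s=5,f=9) a[fast]=11≠a[slow]=10 write a[6]=11 → slow++,fast++
(s=6,f=10) a[fast]=12≠a[slow]=11 write a[7]=12 → slow++,fast++
(s=7,f=11) a[fast]=13≠a[slow]=12 write a[8]=13 → slow++,fast++
(s=8,f=12) a[fast]=13=a[slow] dup → fast++
(s=8,f=13) a[fast]=13=a[slow] dup → fast++
(s=8,f=14) a[fast]=13=a[slow] dup → fast++
(s=8,f=15) a[fast]=14≠a[slow]=13 write a[9]=14 → slow++,fast++

length 10; prefix = [1, 2, 4, 6, 9, 10, 11, 12, 13, 14]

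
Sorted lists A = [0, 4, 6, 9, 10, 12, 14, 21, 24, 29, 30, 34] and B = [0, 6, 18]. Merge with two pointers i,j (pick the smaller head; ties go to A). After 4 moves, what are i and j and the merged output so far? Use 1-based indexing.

i=1 j=1: A[i]=0<=B[j]=0 take 0, i++
i=2 j=1: A[i]=4>B[j]=0 take 0, j++
i=2 j=2: A[i]=4<=B[j]=6 take 4, i++
i=3 j=2: A[i]=6<=B[j]=6 take 6, i++

i=4, j=2, merged so far=[0, 0, 4, 6]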